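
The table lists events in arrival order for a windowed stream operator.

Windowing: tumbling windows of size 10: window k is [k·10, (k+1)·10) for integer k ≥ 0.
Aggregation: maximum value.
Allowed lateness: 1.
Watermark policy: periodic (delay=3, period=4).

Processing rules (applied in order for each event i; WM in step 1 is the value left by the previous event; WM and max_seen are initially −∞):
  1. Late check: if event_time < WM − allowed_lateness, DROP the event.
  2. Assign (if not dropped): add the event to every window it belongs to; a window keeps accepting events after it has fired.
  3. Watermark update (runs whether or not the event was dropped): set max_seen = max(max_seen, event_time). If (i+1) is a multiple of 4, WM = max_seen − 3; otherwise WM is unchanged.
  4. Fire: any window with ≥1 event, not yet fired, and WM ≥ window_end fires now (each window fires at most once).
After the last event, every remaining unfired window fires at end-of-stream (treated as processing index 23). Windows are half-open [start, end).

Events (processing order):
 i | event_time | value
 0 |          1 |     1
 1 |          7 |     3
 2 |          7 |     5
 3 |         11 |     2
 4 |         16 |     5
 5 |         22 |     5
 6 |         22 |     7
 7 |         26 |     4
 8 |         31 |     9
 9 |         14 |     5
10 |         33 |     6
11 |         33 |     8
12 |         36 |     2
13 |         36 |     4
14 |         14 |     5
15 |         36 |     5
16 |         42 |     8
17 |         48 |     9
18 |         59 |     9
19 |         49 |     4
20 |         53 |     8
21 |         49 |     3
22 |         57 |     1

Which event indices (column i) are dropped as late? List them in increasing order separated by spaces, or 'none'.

9 14 20 21

i=0 t=1 v=1: → [0,10); WM=−∞
i=1 t=7 v=3: → [0,10); WM=−∞
i=2 t=7 v=5: → [0,10); WM=−∞
i=3 t=11 v=2: → [10,20); WM=8
i=4 t=16 v=5: → [10,20); WM=8
i=5 t=22 v=5: → [20,30); WM=8
i=6 t=22 v=7: → [20,30); WM=8
i=7 t=26 v=4: → [20,30); WM=23; [0,10) fires=5 [10,20) fires=5
i=8 t=31 v=9: → [30,40); WM=23
i=9 t=14 v=5: DROP (t<23-1); WM=23
i=10 t=33 v=6: → [30,40); WM=23
i=11 t=33 v=8: → [30,40); WM=30; [20,30) fires=7
i=12 t=36 v=2: → [30,40); WM=30
i=13 t=36 v=4: → [30,40); WM=30
i=14 t=14 v=5: DROP (t<30-1); WM=30
i=15 t=36 v=5: → [30,40); WM=33
i=16 t=42 v=8: → [40,50); WM=33
i=17 t=48 v=9: → [40,50); WM=33
i=18 t=59 v=9: → [50,60); WM=33
i=19 t=49 v=4: → [40,50); WM=56; [30,40) fires=9 [40,50) fires=9
i=20 t=53 v=8: DROP (t<56-1); WM=56
i=21 t=49 v=3: DROP (t<56-1); WM=56
i=22 t=57 v=1: → [50,60); WM=56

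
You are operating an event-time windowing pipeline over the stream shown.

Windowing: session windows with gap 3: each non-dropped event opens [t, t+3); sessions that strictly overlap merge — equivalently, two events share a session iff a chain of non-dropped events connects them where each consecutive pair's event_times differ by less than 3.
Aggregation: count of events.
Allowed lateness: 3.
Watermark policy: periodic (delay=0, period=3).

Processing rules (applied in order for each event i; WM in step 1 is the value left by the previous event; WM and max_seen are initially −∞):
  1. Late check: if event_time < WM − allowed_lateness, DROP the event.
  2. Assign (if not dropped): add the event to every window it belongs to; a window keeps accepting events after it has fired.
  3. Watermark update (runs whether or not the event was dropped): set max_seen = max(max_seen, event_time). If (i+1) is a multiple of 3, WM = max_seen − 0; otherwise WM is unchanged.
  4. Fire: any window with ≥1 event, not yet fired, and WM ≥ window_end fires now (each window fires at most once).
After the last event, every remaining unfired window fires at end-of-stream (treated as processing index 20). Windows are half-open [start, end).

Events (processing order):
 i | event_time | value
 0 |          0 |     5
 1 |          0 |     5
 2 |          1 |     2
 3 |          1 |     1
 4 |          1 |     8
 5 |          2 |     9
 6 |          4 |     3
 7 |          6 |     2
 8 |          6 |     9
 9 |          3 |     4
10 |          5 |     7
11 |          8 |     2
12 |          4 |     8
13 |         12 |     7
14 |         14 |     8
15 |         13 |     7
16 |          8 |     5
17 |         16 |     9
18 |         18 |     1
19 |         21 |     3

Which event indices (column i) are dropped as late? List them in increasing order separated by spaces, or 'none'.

i=0 t=0 v=5: → [0,3); WM=−∞
i=1 t=0 v=5: → [0,3); WM=−∞
i=2 t=1 v=2: → [0,4); WM=1
i=3 t=1 v=1: → [0,4); WM=1
i=4 t=1 v=8: → [0,4); WM=1
i=5 t=2 v=9: → [0,5); WM=2
i=6 t=4 v=3: → [0,7); WM=2
i=7 t=6 v=2: → [0,9); WM=2
i=8 t=6 v=9: → [0,9); WM=6
i=9 t=3 v=4: → [0,9); WM=6
i=10 t=5 v=7: → [0,9); WM=6
i=11 t=8 v=2: → [0,11); WM=8
i=12 t=4 v=8: DROP (t<8-3); WM=8
i=13 t=12 v=7: → [12,15); WM=8
i=14 t=14 v=8: → [12,17); WM=14
i=15 t=13 v=7: → [12,17); WM=14
i=16 t=8 v=5: DROP (t<14-3); WM=14
i=17 t=16 v=9: → [12,19); WM=16
i=18 t=18 v=1: → [12,21); WM=16
i=19 t=21 v=3: → [21,24); WM=16

12 16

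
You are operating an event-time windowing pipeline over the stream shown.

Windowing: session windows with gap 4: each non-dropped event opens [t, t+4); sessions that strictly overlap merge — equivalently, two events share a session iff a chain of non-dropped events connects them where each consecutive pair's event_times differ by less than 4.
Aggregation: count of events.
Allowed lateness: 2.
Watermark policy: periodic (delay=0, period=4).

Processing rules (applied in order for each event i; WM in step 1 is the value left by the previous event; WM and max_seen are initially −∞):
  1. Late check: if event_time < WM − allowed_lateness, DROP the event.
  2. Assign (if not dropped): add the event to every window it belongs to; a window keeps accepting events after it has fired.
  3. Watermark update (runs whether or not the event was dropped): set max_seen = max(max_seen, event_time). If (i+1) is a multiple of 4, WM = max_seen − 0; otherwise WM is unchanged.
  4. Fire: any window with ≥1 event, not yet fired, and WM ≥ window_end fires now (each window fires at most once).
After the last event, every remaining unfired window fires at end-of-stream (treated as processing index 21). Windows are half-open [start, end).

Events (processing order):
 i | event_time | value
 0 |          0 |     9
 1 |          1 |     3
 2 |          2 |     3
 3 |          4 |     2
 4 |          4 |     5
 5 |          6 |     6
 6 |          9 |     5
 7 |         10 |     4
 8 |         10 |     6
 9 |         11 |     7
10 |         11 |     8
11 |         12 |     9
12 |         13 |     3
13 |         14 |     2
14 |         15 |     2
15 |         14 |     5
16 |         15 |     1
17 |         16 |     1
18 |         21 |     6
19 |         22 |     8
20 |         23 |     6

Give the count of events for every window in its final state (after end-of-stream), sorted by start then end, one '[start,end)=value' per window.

[0,20)=18 [21,27)=3

i=0 t=0 v=9: → [0,4); WM=−∞
i=1 t=1 v=3: → [0,5); WM=−∞
i=2 t=2 v=3: → [0,6); WM=−∞
i=3 t=4 v=2: → [0,8); WM=4
i=4 t=4 v=5: → [0,8); WM=4
i=5 t=6 v=6: → [0,10); WM=4
i=6 t=9 v=5: → [0,13); WM=4
i=7 t=10 v=4: → [0,14); WM=10
i=8 t=10 v=6: → [0,14); WM=10
i=9 t=11 v=7: → [0,15); WM=10
i=10 t=11 v=8: → [0,15); WM=10
i=11 t=12 v=9: → [0,16); WM=12
i=12 t=13 v=3: → [0,17); WM=12
i=13 t=14 v=2: → [0,18); WM=12
i=14 t=15 v=2: → [0,19); WM=12
i=15 t=14 v=5: → [0,19); WM=15
i=16 t=15 v=1: → [0,19); WM=15
i=17 t=16 v=1: → [0,20); WM=15
i=18 t=21 v=6: → [21,25); WM=15
i=19 t=22 v=8: → [21,26); WM=22
i=20 t=23 v=6: → [21,27); WM=22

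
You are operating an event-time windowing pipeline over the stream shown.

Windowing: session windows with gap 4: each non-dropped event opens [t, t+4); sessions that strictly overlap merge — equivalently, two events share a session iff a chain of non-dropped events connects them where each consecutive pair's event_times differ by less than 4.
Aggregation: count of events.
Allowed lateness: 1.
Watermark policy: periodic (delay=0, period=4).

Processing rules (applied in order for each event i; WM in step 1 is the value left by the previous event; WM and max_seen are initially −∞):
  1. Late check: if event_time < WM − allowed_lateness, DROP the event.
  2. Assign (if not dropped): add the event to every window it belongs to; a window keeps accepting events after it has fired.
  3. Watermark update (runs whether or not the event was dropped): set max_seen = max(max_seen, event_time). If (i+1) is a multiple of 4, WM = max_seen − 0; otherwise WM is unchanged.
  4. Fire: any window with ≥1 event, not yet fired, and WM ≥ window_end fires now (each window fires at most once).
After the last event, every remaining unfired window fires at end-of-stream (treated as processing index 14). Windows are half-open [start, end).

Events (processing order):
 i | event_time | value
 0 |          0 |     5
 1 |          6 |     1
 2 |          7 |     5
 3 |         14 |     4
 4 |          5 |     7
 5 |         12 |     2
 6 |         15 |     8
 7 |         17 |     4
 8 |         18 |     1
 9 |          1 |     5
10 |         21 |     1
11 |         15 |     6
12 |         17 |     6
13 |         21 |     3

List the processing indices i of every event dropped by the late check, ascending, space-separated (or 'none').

i=0 t=0 v=5: → [0,4); WM=−∞
i=1 t=6 v=1: → [6,10); WM=−∞
i=2 t=7 v=5: → [6,11); WM=−∞
i=3 t=14 v=4: → [14,18); WM=14
i=4 t=5 v=7: DROP (t<14-1); WM=14
i=5 t=12 v=2: DROP (t<14-1); WM=14
i=6 t=15 v=8: → [14,19); WM=14
i=7 t=17 v=4: → [14,21); WM=17
i=8 t=18 v=1: → [14,22); WM=17
i=9 t=1 v=5: DROP (t<17-1); WM=17
i=10 t=21 v=1: → [14,25); WM=17
i=11 t=15 v=6: DROP (t<17-1); WM=21
i=12 t=17 v=6: DROP (t<21-1); WM=21
i=13 t=21 v=3: → [14,25); WM=21

4 5 9 11 12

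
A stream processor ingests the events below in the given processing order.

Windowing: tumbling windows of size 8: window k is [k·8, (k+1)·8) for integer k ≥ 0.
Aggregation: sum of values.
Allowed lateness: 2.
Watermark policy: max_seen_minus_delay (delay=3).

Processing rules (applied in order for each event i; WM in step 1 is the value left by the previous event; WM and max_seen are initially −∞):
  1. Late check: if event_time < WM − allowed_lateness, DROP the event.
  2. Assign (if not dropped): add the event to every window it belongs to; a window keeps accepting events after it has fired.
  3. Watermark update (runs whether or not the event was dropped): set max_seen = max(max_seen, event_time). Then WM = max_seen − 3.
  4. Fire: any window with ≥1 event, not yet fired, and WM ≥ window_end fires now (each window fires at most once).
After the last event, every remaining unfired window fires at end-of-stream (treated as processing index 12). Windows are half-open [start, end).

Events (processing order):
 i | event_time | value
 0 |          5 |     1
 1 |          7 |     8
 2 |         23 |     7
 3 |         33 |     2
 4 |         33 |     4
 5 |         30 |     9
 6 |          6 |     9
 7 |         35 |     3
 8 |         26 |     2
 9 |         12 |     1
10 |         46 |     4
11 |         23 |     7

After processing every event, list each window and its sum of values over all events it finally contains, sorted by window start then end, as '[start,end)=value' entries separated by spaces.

i=0 t=5 v=1: → [0,8); WM=2
i=1 t=7 v=8: → [0,8); WM=4
i=2 t=23 v=7: → [16,24); WM=20; [0,8) fires=9
i=3 t=33 v=2: → [32,40); WM=30; [16,24) fires=7
i=4 t=33 v=4: → [32,40); WM=30
i=5 t=30 v=9: → [24,32); WM=30
i=6 t=6 v=9: DROP (t<30-2); WM=30
i=7 t=35 v=3: → [32,40); WM=32; [24,32) fires=9
i=8 t=26 v=2: DROP (t<32-2); WM=32
i=9 t=12 v=1: DROP (t<32-2); WM=32
i=10 t=46 v=4: → [40,48); WM=43; [32,40) fires=9
i=11 t=23 v=7: DROP (t<43-2); WM=43

[0,8)=9 [16,24)=7 [24,32)=9 [32,40)=9 [40,48)=4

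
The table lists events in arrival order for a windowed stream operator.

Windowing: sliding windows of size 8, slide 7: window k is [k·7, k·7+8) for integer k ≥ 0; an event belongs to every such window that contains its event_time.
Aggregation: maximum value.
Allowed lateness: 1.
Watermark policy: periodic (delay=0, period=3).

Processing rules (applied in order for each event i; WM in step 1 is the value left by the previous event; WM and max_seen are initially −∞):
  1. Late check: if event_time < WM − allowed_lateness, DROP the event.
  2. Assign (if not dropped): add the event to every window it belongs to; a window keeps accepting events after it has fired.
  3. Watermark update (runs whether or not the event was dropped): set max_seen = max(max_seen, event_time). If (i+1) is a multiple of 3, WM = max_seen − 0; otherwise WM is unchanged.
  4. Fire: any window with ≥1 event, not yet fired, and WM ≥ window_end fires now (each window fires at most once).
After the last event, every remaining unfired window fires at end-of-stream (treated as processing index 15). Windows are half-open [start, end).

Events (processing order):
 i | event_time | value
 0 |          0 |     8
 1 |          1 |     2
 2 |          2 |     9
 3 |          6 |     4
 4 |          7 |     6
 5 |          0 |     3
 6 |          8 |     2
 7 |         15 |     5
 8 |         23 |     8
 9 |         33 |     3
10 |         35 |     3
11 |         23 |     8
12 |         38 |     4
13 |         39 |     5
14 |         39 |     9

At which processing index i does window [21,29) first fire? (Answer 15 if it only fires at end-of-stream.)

i=0 t=0 v=8: → [0,8); WM=−∞
i=1 t=1 v=2: → [0,8); WM=−∞
i=2 t=2 v=9: → [0,8); WM=2
i=3 t=6 v=4: → [0,8); WM=2
i=4 t=7 v=6: → [7,15),[0,8); WM=2
i=5 t=0 v=3: DROP (t<2-1); WM=7
i=6 t=8 v=2: → [7,15); WM=7
i=7 t=15 v=5: → [14,22); WM=7
i=8 t=23 v=8: → [21,29); WM=23; [0,8) fires=9 [7,15) fires=6 [14,22) fires=5
i=9 t=33 v=3: → [28,36); WM=23
i=10 t=35 v=3: → [35,43),[28,36); WM=23
i=11 t=23 v=8: → [21,29); WM=35; [21,29) fires=8
i=12 t=38 v=4: → [35,43); WM=35
i=13 t=39 v=5: → [35,43); WM=35
i=14 t=39 v=9: → [35,43); WM=39; [28,36) fires=3

11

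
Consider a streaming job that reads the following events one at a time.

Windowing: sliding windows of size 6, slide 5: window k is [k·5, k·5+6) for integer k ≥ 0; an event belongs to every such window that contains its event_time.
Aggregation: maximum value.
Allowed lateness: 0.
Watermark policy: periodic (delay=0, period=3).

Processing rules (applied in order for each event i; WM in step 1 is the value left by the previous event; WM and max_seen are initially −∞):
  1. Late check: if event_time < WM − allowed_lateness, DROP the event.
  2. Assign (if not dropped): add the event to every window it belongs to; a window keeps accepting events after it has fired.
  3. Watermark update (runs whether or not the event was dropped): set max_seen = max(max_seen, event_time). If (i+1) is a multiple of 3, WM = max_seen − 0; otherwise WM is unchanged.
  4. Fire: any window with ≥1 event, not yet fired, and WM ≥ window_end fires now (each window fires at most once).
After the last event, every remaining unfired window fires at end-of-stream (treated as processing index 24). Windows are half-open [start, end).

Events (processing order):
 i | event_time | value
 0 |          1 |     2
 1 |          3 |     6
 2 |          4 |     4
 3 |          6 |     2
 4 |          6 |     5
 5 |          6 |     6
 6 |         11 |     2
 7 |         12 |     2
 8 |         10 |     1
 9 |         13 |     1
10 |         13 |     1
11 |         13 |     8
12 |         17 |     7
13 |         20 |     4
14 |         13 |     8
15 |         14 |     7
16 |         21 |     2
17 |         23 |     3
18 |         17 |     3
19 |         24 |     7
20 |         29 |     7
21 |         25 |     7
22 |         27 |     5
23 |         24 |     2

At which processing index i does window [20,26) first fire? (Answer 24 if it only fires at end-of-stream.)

20

i=0 t=1 v=2: → [0,6); WM=−∞
i=1 t=3 v=6: → [0,6); WM=−∞
i=2 t=4 v=4: → [0,6); WM=4
i=3 t=6 v=2: → [5,11); WM=4
i=4 t=6 v=5: → [5,11); WM=4
i=5 t=6 v=6: → [5,11); WM=6; [0,6) fires=6
i=6 t=11 v=2: → [10,16); WM=6
i=7 t=12 v=2: → [10,16); WM=6
i=8 t=10 v=1: → [10,16),[5,11); WM=12; [5,11) fires=6
i=9 t=13 v=1: → [10,16); WM=12
i=10 t=13 v=1: → [10,16); WM=12
i=11 t=13 v=8: → [10,16); WM=13
i=12 t=17 v=7: → [15,21); WM=13
i=13 t=20 v=4: → [20,26),[15,21); WM=13
i=14 t=13 v=8: → [10,16); WM=20; [10,16) fires=8
i=15 t=14 v=7: DROP (t<20-0); WM=20
i=16 t=21 v=2: → [20,26); WM=20
i=17 t=23 v=3: → [20,26); WM=23; [15,21) fires=7
i=18 t=17 v=3: DROP (t<23-0); WM=23
i=19 t=24 v=7: → [20,26); WM=23
i=20 t=29 v=7: → [25,31); WM=29; [20,26) fires=7
i=21 t=25 v=7: DROP (t<29-0); WM=29
i=22 t=27 v=5: DROP (t<29-0); WM=29
i=23 t=24 v=2: DROP (t<29-0); WM=29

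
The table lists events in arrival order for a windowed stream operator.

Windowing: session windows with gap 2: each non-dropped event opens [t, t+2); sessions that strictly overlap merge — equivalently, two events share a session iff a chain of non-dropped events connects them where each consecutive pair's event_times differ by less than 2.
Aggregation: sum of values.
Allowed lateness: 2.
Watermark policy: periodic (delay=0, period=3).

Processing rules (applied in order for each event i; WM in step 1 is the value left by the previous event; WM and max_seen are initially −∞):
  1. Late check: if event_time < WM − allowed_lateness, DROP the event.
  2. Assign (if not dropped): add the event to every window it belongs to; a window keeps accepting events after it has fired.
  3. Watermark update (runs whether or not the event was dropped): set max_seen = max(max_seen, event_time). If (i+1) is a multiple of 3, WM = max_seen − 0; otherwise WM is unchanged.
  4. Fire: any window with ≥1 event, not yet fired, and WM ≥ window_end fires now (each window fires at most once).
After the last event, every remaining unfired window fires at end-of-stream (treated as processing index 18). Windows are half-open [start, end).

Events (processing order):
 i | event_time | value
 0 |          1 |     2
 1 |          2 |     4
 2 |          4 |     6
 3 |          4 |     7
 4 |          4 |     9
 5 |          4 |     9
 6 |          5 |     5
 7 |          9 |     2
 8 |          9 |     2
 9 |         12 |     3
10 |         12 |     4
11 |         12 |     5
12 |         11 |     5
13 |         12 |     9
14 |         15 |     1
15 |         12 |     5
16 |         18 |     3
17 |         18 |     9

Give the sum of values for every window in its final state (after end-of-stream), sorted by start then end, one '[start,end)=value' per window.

[1,4)=6 [4,7)=36 [9,11)=4 [11,14)=26 [15,17)=1 [18,20)=12

i=0 t=1 v=2: → [1,3); WM=−∞
i=1 t=2 v=4: → [1,4); WM=−∞
i=2 t=4 v=6: → [4,6); WM=4
i=3 t=4 v=7: → [4,6); WM=4
i=4 t=4 v=9: → [4,6); WM=4
i=5 t=4 v=9: → [4,6); WM=4
i=6 t=5 v=5: → [4,7); WM=4
i=7 t=9 v=2: → [9,11); WM=4
i=8 t=9 v=2: → [9,11); WM=9
i=9 t=12 v=3: → [12,14); WM=9
i=10 t=12 v=4: → [12,14); WM=9
i=11 t=12 v=5: → [12,14); WM=12
i=12 t=11 v=5: → [11,14); WM=12
i=13 t=12 v=9: → [11,14); WM=12
i=14 t=15 v=1: → [15,17); WM=15
i=15 t=12 v=5: DROP (t<15-2); WM=15
i=16 t=18 v=3: → [18,20); WM=15
i=17 t=18 v=9: → [18,20); WM=18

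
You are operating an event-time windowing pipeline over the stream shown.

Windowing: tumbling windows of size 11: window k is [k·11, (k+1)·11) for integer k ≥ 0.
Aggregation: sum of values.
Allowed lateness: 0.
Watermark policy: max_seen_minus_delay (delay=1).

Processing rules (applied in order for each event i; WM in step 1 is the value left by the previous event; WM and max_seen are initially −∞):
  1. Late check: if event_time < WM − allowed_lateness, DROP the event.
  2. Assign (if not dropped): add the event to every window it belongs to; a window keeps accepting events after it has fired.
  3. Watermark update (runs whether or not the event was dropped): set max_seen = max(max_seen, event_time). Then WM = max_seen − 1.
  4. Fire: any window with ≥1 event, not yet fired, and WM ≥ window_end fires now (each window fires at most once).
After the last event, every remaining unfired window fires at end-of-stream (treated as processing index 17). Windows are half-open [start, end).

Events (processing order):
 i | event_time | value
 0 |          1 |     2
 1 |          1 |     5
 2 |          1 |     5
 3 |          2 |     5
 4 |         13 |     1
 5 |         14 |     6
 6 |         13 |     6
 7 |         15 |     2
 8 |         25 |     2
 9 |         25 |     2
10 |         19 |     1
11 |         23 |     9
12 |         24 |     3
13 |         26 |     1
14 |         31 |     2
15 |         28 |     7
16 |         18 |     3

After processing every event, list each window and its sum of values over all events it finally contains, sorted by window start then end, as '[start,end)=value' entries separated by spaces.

[0,11)=17 [11,22)=15 [22,33)=10

i=0 t=1 v=2: → [0,11); WM=0
i=1 t=1 v=5: → [0,11); WM=0
i=2 t=1 v=5: → [0,11); WM=0
i=3 t=2 v=5: → [0,11); WM=1
i=4 t=13 v=1: → [11,22); WM=12; [0,11) fires=17
i=5 t=14 v=6: → [11,22); WM=13
i=6 t=13 v=6: → [11,22); WM=13
i=7 t=15 v=2: → [11,22); WM=14
i=8 t=25 v=2: → [22,33); WM=24; [11,22) fires=15
i=9 t=25 v=2: → [22,33); WM=24
i=10 t=19 v=1: DROP (t<24-0); WM=24
i=11 t=23 v=9: DROP (t<24-0); WM=24
i=12 t=24 v=3: → [22,33); WM=24
i=13 t=26 v=1: → [22,33); WM=25
i=14 t=31 v=2: → [22,33); WM=30
i=15 t=28 v=7: DROP (t<30-0); WM=30
i=16 t=18 v=3: DROP (t<30-0); WM=30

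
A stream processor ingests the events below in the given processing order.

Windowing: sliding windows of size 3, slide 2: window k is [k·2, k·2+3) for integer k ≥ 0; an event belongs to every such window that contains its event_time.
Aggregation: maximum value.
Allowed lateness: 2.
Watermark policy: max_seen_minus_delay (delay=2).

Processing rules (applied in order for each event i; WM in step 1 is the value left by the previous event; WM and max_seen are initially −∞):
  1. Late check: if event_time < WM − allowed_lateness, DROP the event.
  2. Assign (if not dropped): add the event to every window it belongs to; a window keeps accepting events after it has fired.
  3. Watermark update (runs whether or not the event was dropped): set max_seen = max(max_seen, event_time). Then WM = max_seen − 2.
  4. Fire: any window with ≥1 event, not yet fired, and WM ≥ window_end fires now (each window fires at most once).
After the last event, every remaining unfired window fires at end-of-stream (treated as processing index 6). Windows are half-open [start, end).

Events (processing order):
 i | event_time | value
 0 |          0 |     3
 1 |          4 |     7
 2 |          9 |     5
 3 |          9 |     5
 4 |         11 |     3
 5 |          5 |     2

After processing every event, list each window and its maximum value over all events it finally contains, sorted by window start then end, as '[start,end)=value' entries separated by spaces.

[0,3)=3 [2,5)=7 [4,7)=7 [8,11)=5 [10,13)=3

i=0 t=0 v=3: → [0,3); WM=-2
i=1 t=4 v=7: → [4,7),[2,5); WM=2
i=2 t=9 v=5: → [8,11); WM=7; [0,3) fires=3 [2,5) fires=7 [4,7) fires=7
i=3 t=9 v=5: → [8,11); WM=7
i=4 t=11 v=3: → [10,13); WM=9
i=5 t=5 v=2: DROP (t<9-2); WM=9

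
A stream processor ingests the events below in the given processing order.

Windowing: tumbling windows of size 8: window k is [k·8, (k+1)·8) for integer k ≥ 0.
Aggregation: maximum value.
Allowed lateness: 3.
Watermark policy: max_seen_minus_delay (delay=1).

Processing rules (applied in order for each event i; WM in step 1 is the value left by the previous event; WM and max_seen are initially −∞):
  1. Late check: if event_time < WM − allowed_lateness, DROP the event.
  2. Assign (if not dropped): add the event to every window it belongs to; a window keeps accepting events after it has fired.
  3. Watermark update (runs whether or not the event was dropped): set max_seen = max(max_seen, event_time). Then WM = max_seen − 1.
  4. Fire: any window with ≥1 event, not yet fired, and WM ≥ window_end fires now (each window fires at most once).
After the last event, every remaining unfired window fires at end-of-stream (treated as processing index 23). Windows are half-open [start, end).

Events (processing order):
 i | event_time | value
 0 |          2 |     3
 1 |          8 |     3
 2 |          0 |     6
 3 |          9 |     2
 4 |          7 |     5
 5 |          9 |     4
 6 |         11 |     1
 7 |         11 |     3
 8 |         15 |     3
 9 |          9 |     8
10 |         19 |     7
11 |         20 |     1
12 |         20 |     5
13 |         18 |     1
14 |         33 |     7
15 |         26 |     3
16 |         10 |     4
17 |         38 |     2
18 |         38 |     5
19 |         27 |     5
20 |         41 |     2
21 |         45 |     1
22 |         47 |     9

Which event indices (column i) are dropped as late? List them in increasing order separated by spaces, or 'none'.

2 9 15 16 19

i=0 t=2 v=3: → [0,8); WM=1
i=1 t=8 v=3: → [8,16); WM=7
i=2 t=0 v=6: DROP (t<7-3); WM=7
i=3 t=9 v=2: → [8,16); WM=8; [0,8) fires=3
i=4 t=7 v=5: → [0,8); WM=8
i=5 t=9 v=4: → [8,16); WM=8
i=6 t=11 v=1: → [8,16); WM=10
i=7 t=11 v=3: → [8,16); WM=10
i=8 t=15 v=3: → [8,16); WM=14
i=9 t=9 v=8: DROP (t<14-3); WM=14
i=10 t=19 v=7: → [16,24); WM=18; [8,16) fires=4
i=11 t=20 v=1: → [16,24); WM=19
i=12 t=20 v=5: → [16,24); WM=19
i=13 t=18 v=1: → [16,24); WM=19
i=14 t=33 v=7: → [32,40); WM=32; [16,24) fires=7
i=15 t=26 v=3: DROP (t<32-3); WM=32
i=16 t=10 v=4: DROP (t<32-3); WM=32
i=17 t=38 v=2: → [32,40); WM=37
i=18 t=38 v=5: → [32,40); WM=37
i=19 t=27 v=5: DROP (t<37-3); WM=37
i=20 t=41 v=2: → [40,48); WM=40; [32,40) fires=7
i=21 t=45 v=1: → [40,48); WM=44
i=22 t=47 v=9: → [40,48); WM=46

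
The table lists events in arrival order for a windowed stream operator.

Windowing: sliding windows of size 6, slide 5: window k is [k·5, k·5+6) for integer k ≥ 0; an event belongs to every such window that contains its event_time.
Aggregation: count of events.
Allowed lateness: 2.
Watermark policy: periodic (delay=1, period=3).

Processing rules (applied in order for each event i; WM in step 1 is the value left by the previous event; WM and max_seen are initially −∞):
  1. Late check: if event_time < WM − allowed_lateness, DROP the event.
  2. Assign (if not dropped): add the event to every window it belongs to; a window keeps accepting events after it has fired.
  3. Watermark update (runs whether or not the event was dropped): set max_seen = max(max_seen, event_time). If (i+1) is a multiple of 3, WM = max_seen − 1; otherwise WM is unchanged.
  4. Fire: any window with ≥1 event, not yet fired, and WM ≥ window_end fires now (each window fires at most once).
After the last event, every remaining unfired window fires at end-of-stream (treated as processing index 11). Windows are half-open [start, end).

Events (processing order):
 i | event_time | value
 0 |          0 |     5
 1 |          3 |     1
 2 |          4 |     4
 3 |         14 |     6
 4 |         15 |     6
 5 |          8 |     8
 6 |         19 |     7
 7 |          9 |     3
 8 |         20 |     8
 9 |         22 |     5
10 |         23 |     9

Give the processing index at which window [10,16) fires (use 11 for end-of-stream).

8

i=0 t=0 v=5: → [0,6); WM=−∞
i=1 t=3 v=1: → [0,6); WM=−∞
i=2 t=4 v=4: → [0,6); WM=3
i=3 t=14 v=6: → [10,16); WM=3
i=4 t=15 v=6: → [15,21),[10,16); WM=3
i=5 t=8 v=8: → [5,11); WM=14; [0,6) fires=3 [5,11) fires=1
i=6 t=19 v=7: → [15,21); WM=14
i=7 t=9 v=3: DROP (t<14-2); WM=14
i=8 t=20 v=8: → [20,26),[15,21); WM=19; [10,16) fires=2
i=9 t=22 v=5: → [20,26); WM=19
i=10 t=23 v=9: → [20,26); WM=19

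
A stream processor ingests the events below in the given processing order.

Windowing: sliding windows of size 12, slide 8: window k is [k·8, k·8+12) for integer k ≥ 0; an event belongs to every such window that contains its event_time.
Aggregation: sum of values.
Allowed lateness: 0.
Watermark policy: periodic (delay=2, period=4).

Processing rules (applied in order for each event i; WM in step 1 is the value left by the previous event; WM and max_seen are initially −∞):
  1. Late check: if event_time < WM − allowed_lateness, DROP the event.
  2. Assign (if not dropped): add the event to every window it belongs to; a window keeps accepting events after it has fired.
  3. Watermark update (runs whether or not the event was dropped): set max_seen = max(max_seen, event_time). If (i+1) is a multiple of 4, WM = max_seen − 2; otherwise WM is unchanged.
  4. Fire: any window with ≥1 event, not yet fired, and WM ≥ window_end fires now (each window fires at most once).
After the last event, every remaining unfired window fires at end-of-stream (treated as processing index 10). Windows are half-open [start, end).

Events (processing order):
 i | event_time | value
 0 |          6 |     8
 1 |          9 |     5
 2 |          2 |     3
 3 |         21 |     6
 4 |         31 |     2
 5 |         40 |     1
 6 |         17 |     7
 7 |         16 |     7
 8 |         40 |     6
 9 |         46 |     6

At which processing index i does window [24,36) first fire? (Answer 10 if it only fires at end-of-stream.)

i=0 t=6 v=8: → [0,12); WM=−∞
i=1 t=9 v=5: → [8,20),[0,12); WM=−∞
i=2 t=2 v=3: → [0,12); WM=−∞
i=3 t=21 v=6: → [16,28); WM=19; [0,12) fires=16
i=4 t=31 v=2: → [24,36); WM=19
i=5 t=40 v=1: → [40,52),[32,44); WM=19
i=6 t=17 v=7: DROP (t<19-0); WM=19
i=7 t=16 v=7: DROP (t<19-0); WM=38; [8,20) fires=5 [16,28) fires=6 [24,36) fires=2
i=8 t=40 v=6: → [40,52),[32,44); WM=38
i=9 t=46 v=6: → [40,52); WM=38

7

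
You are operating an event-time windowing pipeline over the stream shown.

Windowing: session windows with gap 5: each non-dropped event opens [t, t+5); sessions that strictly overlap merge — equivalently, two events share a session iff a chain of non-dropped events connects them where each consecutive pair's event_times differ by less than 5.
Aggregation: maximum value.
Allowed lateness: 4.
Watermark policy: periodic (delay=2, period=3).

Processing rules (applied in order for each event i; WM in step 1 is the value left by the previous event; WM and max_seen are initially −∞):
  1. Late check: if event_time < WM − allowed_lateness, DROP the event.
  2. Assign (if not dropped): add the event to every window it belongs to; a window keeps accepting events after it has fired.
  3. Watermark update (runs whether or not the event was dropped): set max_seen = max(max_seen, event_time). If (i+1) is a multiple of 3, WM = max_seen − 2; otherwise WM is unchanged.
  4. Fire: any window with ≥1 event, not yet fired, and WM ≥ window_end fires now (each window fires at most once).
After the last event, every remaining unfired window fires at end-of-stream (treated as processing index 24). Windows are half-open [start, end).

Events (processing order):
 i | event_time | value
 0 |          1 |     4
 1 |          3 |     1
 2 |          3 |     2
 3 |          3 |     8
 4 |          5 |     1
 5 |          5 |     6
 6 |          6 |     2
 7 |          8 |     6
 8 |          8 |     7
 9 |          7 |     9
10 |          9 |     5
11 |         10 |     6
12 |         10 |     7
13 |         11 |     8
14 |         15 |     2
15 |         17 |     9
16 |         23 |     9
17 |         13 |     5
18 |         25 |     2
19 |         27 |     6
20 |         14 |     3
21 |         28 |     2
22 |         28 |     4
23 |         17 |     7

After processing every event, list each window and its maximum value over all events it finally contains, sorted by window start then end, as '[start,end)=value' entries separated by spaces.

[1,22)=9 [23,33)=9

i=0 t=1 v=4: → [1,6); WM=−∞
i=1 t=3 v=1: → [1,8); WM=−∞
i=2 t=3 v=2: → [1,8); WM=1
i=3 t=3 v=8: → [1,8); WM=1
i=4 t=5 v=1: → [1,10); WM=1
i=5 t=5 v=6: → [1,10); WM=3
i=6 t=6 v=2: → [1,11); WM=3
i=7 t=8 v=6: → [1,13); WM=3
i=8 t=8 v=7: → [1,13); WM=6
i=9 t=7 v=9: → [1,13); WM=6
i=10 t=9 v=5: → [1,14); WM=6
i=11 t=10 v=6: → [1,15); WM=8
i=12 t=10 v=7: → [1,15); WM=8
i=13 t=11 v=8: → [1,16); WM=8
i=14 t=15 v=2: → [1,20); WM=13
i=15 t=17 v=9: → [1,22); WM=13
i=16 t=23 v=9: → [23,28); WM=13
i=17 t=13 v=5: → [1,22); WM=21
i=18 t=25 v=2: → [23,30); WM=21
i=19 t=27 v=6: → [23,32); WM=21
i=20 t=14 v=3: DROP (t<21-4); WM=25
i=21 t=28 v=2: → [23,33); WM=25
i=22 t=28 v=4: → [23,33); WM=25
i=23 t=17 v=7: DROP (t<25-4); WM=26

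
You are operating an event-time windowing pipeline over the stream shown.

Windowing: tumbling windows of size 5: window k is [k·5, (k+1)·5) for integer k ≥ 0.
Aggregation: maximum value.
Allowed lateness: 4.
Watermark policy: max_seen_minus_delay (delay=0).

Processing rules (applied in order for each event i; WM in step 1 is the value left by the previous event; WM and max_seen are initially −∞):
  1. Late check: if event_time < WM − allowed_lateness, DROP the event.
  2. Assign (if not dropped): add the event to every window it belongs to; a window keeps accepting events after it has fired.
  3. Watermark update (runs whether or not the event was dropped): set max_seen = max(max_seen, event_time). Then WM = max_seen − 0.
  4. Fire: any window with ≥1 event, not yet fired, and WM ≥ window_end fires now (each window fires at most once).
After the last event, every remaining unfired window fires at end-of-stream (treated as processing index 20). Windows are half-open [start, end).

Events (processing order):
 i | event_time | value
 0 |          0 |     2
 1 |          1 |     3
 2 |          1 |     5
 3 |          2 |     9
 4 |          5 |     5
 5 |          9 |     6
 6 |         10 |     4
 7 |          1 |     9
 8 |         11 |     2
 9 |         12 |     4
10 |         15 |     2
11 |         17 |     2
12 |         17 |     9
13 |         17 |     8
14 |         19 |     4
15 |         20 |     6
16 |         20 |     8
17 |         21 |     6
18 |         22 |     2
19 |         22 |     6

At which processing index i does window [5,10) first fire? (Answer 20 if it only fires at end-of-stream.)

i=0 t=0 v=2: → [0,5); WM=0
i=1 t=1 v=3: → [0,5); WM=1
i=2 t=1 v=5: → [0,5); WM=1
i=3 t=2 v=9: → [0,5); WM=2
i=4 t=5 v=5: → [5,10); WM=5; [0,5) fires=9
i=5 t=9 v=6: → [5,10); WM=9
i=6 t=10 v=4: → [10,15); WM=10; [5,10) fires=6
i=7 t=1 v=9: DROP (t<10-4); WM=10
i=8 t=11 v=2: → [10,15); WM=11
i=9 t=12 v=4: → [10,15); WM=12
i=10 t=15 v=2: → [15,20); WM=15; [10,15) fires=4
i=11 t=17 v=2: → [15,20); WM=17
i=12 t=17 v=9: → [15,20); WM=17
i=13 t=17 v=8: → [15,20); WM=17
i=14 t=19 v=4: → [15,20); WM=19
i=15 t=20 v=6: → [20,25); WM=20; [15,20) fires=9
i=16 t=20 v=8: → [20,25); WM=20
i=17 t=21 v=6: → [20,25); WM=21
i=18 t=22 v=2: → [20,25); WM=22
i=19 t=22 v=6: → [20,25); WM=22

6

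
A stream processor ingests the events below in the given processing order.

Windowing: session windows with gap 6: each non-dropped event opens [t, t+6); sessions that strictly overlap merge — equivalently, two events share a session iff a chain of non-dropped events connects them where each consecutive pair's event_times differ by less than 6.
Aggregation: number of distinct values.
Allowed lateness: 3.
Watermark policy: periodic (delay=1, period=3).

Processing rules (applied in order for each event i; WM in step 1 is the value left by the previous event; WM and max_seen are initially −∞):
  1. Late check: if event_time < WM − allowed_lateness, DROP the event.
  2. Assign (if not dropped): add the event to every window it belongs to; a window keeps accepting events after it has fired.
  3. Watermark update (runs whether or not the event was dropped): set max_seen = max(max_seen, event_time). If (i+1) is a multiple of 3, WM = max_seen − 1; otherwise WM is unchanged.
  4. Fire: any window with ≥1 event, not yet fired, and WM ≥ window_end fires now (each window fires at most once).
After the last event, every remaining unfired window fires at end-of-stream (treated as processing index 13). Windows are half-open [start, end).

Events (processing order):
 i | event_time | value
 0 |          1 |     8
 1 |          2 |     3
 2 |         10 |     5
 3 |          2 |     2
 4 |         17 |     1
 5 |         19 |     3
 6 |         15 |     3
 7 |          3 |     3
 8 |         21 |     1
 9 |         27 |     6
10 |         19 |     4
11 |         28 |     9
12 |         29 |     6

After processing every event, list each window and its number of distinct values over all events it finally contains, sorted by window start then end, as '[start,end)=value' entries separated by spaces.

[1,8)=2 [10,27)=4 [27,35)=2

i=0 t=1 v=8: → [1,7); WM=−∞
i=1 t=2 v=3: → [1,8); WM=−∞
i=2 t=10 v=5: → [10,16); WM=9
i=3 t=2 v=2: DROP (t<9-3); WM=9
i=4 t=17 v=1: → [17,23); WM=9
i=5 t=19 v=3: → [17,25); WM=18
i=6 t=15 v=3: → [10,25); WM=18
i=7 t=3 v=3: DROP (t<18-3); WM=18
i=8 t=21 v=1: → [10,27); WM=20
i=9 t=27 v=6: → [27,33); WM=20
i=10 t=19 v=4: → [10,27); WM=20
i=11 t=28 v=9: → [27,34); WM=27
i=12 t=29 v=6: → [27,35); WM=27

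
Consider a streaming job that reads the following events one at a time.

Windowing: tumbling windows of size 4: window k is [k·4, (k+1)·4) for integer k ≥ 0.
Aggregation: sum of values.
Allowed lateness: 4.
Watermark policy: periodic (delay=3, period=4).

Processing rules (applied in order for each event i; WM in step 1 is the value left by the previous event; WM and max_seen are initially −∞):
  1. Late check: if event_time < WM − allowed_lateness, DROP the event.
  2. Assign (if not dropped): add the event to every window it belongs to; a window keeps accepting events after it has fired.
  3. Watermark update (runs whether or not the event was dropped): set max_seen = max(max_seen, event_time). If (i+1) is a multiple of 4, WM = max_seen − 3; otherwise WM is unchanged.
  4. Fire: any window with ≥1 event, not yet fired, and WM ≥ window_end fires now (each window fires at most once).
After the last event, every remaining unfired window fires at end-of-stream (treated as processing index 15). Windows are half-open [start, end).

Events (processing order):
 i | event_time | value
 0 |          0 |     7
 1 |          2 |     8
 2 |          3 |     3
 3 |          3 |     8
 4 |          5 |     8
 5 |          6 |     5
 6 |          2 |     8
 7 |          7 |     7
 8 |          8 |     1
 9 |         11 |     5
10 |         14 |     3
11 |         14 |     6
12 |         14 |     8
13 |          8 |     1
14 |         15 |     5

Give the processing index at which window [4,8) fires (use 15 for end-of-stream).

i=0 t=0 v=7: → [0,4); WM=−∞
i=1 t=2 v=8: → [0,4); WM=−∞
i=2 t=3 v=3: → [0,4); WM=−∞
i=3 t=3 v=8: → [0,4); WM=0
i=4 t=5 v=8: → [4,8); WM=0
i=5 t=6 v=5: → [4,8); WM=0
i=6 t=2 v=8: → [0,4); WM=0
i=7 t=7 v=7: → [4,8); WM=4; [0,4) fires=34
i=8 t=8 v=1: → [8,12); WM=4
i=9 t=11 v=5: → [8,12); WM=4
i=10 t=14 v=3: → [12,16); WM=4
i=11 t=14 v=6: → [12,16); WM=11; [4,8) fires=20
i=12 t=14 v=8: → [12,16); WM=11
i=13 t=8 v=1: → [8,12); WM=11
i=14 t=15 v=5: → [12,16); WM=11

11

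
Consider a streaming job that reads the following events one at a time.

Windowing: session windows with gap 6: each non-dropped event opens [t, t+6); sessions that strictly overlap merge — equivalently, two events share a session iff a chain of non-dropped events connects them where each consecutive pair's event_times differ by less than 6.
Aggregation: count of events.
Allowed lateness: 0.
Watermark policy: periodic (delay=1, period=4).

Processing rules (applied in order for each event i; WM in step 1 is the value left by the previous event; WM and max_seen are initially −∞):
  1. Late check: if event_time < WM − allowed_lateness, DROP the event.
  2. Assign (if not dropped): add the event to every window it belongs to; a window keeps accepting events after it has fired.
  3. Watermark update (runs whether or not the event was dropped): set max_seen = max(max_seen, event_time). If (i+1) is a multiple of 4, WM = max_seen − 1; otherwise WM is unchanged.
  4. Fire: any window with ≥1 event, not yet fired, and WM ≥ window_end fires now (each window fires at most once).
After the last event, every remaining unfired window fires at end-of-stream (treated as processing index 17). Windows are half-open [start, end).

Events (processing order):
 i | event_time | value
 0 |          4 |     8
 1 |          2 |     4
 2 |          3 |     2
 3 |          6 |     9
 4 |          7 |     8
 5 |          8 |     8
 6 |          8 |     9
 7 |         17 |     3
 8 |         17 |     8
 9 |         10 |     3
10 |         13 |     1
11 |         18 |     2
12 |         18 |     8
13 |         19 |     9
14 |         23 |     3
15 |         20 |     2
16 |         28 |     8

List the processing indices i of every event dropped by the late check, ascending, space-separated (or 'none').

i=0 t=4 v=8: → [4,10); WM=−∞
i=1 t=2 v=4: → [2,10); WM=−∞
i=2 t=3 v=2: → [2,10); WM=−∞
i=3 t=6 v=9: → [2,12); WM=5
i=4 t=7 v=8: → [2,13); WM=5
i=5 t=8 v=8: → [2,14); WM=5
i=6 t=8 v=9: → [2,14); WM=5
i=7 t=17 v=3: → [17,23); WM=16
i=8 t=17 v=8: → [17,23); WM=16
i=9 t=10 v=3: DROP (t<16-0); WM=16
i=10 t=13 v=1: DROP (t<16-0); WM=16
i=11 t=18 v=2: → [17,24); WM=17
i=12 t=18 v=8: → [17,24); WM=17
i=13 t=19 v=9: → [17,25); WM=17
i=14 t=23 v=3: → [17,29); WM=17
i=15 t=20 v=2: → [17,29); WM=22
i=16 t=28 v=8: → [17,34); WM=22

9 10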